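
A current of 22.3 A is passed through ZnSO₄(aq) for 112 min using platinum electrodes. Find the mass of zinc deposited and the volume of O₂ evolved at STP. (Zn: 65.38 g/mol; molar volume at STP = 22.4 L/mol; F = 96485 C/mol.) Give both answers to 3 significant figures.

Q = 22.3 × 6720 = 1.499×10^5 C; n(e⁻) = 1.499×10^5 / 96485 = 1.554 mol
Cathode: Zn²⁺ + 2e⁻ → Zn → n(Zn) = 1.554/2 = 0.7770 mol → 50.8 g
Anode: 2H₂O → O₂ + 4H⁺ + 4e⁻ → n(O₂) = 1.554/4 = 0.3885 mol → 8.70 L

50.8 g Zn; 8.70 L O₂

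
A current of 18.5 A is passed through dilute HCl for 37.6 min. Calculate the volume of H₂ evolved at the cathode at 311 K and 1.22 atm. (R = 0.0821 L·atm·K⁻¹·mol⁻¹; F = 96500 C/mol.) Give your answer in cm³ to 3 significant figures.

Charge passed = 18.5 × 2256 = 41740 C
Moles of electrons = 41740 / 96500 = 0.4325 mol
2H⁺ + 2e⁻ → H₂, so n(H₂) = 0.4325 / 2 = 0.2163 mol
V = nRT/P = 0.2163 × 0.0821 × 311 / 1.22 = 4.527 L
= 4530 cm³

4530 cm³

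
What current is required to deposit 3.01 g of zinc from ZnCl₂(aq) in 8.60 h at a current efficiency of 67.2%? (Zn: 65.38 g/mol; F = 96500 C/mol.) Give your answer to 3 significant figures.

0.427 A

n(Zn) = 3.01 / 65.38 = 0.04604 mol
Zn²⁺ + 2e⁻ → Zn, so n(e⁻) = 2 × 0.04604 = 0.09208 mol
Q = 0.09208 × 96500 / 0.672 = 13220 C
I = Q / t = 13220 / 30960 s = 0.427 A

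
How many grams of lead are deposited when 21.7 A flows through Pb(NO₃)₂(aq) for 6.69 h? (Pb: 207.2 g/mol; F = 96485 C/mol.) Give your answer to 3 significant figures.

561 g

Q = 21.7 A × 24084 s = 5.226×10^5 C
Moles of electrons = 5.226×10^5 / 96485 = 5.416 mol
Pb²⁺ + 2e⁻ → Pb, so n(Pb) = 5.416 / 2 = 2.708 mol
m = 2.708 × 207.2 = 561 g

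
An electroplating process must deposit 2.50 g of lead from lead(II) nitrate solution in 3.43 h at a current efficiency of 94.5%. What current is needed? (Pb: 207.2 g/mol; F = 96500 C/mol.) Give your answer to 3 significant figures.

n(Pb) = 2.50 / 207.2 = 0.01207 mol
Pb²⁺ + 2e⁻ → Pb, so n(e⁻) = 2 × 0.01207 = 0.02414 mol
Q = 0.02414 × 96500 / 0.945 = 2465 C
I = Q / t = 2465 / 12348 s = 0.200 A

0.200 A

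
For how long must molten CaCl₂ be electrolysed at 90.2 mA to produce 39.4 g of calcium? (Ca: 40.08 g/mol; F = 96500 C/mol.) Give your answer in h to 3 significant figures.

n(Ca) = 39.4 / 40.08 = 0.9830 mol
Ca²⁺ + 2e⁻ → Ca, so n(e⁻) = 2 × 0.9830 = 1.966 mol
Q = 1.966 × 96500 = 1.897×10^5 C
t = Q / I = 1.897×10^5 / 0.0902 = 2.103×10^6 s = 584 h

584 h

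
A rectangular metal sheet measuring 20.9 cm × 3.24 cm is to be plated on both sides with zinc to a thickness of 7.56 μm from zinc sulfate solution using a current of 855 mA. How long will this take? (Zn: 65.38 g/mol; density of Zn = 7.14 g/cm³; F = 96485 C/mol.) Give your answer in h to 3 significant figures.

0.701 h

Plated area = 2 × 20.9 × 3.24 = 135.4 cm²
Volume = 135.4 × 7.56×10⁻⁴ cm = 0.1024 cm³
m(Zn) = 0.1024 × 7.14 = 0.7311 g
n(Zn) = 0.7311 / 65.38 = 0.01118 mol; n(e⁻) = 2 × 0.01118 = 0.02236 mol
Q = 0.02236 × 96485 = 2157 C
t = 2157 / 0.855 = 2523 s = 0.701 h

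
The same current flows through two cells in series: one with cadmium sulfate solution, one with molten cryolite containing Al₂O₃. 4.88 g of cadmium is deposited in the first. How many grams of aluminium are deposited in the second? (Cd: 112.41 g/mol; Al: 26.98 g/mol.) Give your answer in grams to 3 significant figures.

0.781 g

n(Cd) = 4.88 / 112.41 = 0.04341 mol
Cd²⁺ + 2e⁻ → Cd, so n(e⁻) = 2 × 0.04341 = 0.08682 mol
In series, the same 0.08682 mol of electrons flows through the second cell.
Al³⁺ + 3e⁻ → Al, so n(Al) = 0.08682 / 3 = 0.02894 mol
m(Al) = 0.02894 × 26.98 = 0.781 g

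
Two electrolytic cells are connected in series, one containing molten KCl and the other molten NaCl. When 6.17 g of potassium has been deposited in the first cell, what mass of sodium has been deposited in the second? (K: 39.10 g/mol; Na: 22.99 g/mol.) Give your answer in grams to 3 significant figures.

3.63 g

n(K) = 6.17 / 39.10 = 0.1578 mol
K⁺ + e⁻ → K, so n(e⁻) = 0.1578 mol
In series, the same 0.1578 mol of electrons flows through the second cell.
Na⁺ + e⁻ → Na, so n(Na) = 0.1578 mol
m(Na) = 0.1578 × 22.99 = 3.63 g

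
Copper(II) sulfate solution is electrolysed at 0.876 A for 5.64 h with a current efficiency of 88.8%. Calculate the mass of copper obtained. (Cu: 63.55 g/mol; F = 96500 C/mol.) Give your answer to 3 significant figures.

5.20 g

Q = 0.876 × 20304 = 17790 C
n(e⁻) = 17790 / 96500 = 0.1844 mol
Cu²⁺ + 2e⁻ → Cu, so theoretical m(Cu) = 0.09220 × 63.55 = 5.859 g
Actual mass = 88.8% × 5.859 = 5.20 g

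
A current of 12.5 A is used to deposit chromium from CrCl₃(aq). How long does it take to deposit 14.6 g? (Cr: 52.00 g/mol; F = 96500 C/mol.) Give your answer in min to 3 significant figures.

n(Cr) = 14.6 / 52.00 = 0.2808 mol
Cr³⁺ + 3e⁻ → Cr, so n(e⁻) = 3 × 0.2808 = 0.8424 mol
Q = 0.8424 × 96500 = 81290 C
t = Q / I = 81290 / 12.5 = 6503 s = 108 min

108 min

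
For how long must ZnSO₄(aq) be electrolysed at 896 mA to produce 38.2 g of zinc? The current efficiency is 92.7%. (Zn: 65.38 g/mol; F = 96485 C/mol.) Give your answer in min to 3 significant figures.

2260 min

n(Zn) = 38.2 / 65.38 = 0.5843 mol
Zn²⁺ + 2e⁻ → Zn, so n(e⁻) = 2 × 0.5843 = 1.169 mol
Q = 1.169 × 96485 / 0.927 = 1.217×10^5 C
t = Q / I = 1.217×10^5 / 0.896 = 1.358×10^5 s = 2260 min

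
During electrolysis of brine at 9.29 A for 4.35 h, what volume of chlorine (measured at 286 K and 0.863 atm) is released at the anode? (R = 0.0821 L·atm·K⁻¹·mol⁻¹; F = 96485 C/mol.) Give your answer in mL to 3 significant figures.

20500 mL

Q = It = 9.29 × 15660 = 1.455×10^5 C
n(e⁻) = Q/F = 1.455×10^5/96485 = 1.508 mol
2Cl⁻ → Cl₂ + 2e⁻, so n(Cl₂) = 1.508 / 2 = 0.7540 mol
V = nRT/P = 0.7540 × 0.0821 × 286 / 0.863 = 20.51 L
= 20500 mL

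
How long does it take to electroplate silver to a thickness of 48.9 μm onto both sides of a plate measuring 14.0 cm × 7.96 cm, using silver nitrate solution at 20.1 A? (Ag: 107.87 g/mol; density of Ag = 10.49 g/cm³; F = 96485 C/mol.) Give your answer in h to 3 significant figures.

0.141 h

Plated area = 2 × 14.0 × 7.96 = 222.9 cm²
Volume = 222.9 × 48.9×10⁻⁴ cm = 1.090 cm³
m(Ag) = 1.090 × 10.49 = 11.43 g
n(Ag) = 11.43 / 107.87 = 0.1060 mol; n(e⁻) = 0.1060 mol
Q = 0.1060 × 96485 = 10230 C
t = 10230 / 20.1 = 509.0 s = 0.141 h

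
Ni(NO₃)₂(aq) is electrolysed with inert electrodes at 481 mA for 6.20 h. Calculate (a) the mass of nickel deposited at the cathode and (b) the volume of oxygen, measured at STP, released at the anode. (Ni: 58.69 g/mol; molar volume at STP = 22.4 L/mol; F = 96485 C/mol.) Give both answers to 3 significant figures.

Q = 0.481 × 22320 = 10740 C; n(e⁻) = 10740 / 96485 = 0.1113 mol
Cathode: Ni²⁺ + 2e⁻ → Ni → n(Ni) = 0.1113/2 = 0.05565 mol → 3.27 g
Anode: 2H₂O → O₂ + 4H⁺ + 4e⁻ → n(O₂) = 0.1113/4 = 0.02783 mol → 0.623 L

3.27 g Ni; 0.623 L O₂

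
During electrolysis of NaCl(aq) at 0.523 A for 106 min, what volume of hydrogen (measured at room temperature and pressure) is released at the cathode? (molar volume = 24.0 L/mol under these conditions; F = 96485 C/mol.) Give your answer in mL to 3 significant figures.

Q = It = 0.523 × 6360 = 3326 C
Moles of electrons = 3326 / 96485 = 0.03447 mol
2H⁺ + 2e⁻ → H₂, so n(H₂) = 0.03447 / 2 = 0.01724 mol
V = 0.01724 × 24.0 = 0.4138 L
= 414 mL

414 mL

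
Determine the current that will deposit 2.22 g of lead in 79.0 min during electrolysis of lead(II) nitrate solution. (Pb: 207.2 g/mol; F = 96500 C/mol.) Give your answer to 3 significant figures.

0.436 A

n(Pb) = 2.22 / 207.2 = 0.01071 mol
Pb²⁺ + 2e⁻ → Pb, so n(e⁻) = 2 × 0.01071 = 0.02142 mol
Q = 0.02142 × 96500 = 2067 C
I = Q / t = 2067 / 4740 s = 0.436 A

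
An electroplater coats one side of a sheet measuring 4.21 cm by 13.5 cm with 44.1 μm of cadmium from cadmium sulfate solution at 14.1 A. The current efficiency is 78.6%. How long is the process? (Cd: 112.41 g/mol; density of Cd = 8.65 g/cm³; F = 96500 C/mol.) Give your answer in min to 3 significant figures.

Plated area = 4.21 × 13.5 = 56.84 cm²
Volume = 56.84 × 44.1×10⁻⁴ cm = 0.2507 cm³
m(Cd) = 0.2507 × 8.65 = 2.169 g
n(Cd) = 2.169 / 112.41 = 0.01930 mol; n(e⁻) = 2 × 0.01930 = 0.03860 mol
Q = 0.03860 × 96500 / 0.786 = 4739 C
t = 4739 / 14.1 = 336.1 s = 5.60 min

5.60 min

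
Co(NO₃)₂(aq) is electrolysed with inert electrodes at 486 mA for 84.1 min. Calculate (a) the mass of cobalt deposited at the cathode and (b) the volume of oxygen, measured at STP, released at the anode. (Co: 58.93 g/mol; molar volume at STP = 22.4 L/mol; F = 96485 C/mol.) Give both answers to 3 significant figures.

Q = 0.486 × 5046 = 2452 C; n(e⁻) = 2452 / 96485 = 0.02541 mol
Cathode: Co²⁺ + 2e⁻ → Co → n(Co) = 0.02541/2 = 0.01271 mol → 0.749 g
Anode: 2H₂O → O₂ + 4H⁺ + 4e⁻ → n(O₂) = 0.02541/4 = 0.006353 mol → 0.142 L

0.749 g Co; 0.142 L O₂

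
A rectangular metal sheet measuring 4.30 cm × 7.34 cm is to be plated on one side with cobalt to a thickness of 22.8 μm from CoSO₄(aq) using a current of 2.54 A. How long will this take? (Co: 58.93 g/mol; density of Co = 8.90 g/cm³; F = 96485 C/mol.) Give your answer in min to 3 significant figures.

13.8 min

Plated area = 4.30 × 7.34 = 31.56 cm²
Volume = 31.56 × 22.8×10⁻⁴ cm = 0.07196 cm³
m(Co) = 0.07196 × 8.90 = 0.6404 g
n(Co) = 0.6404 / 58.93 = 0.01087 mol; n(e⁻) = 2 × 0.01087 = 0.02174 mol
Q = 0.02174 × 96485 = 2098 C
t = 2098 / 2.54 = 826.0 s = 13.8 min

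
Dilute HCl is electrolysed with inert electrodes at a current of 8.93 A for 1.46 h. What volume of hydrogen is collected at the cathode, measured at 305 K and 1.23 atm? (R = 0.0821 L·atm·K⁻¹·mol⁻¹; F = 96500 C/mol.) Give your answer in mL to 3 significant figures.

Charge passed = 8.93 × 5256 = 46940 C
n(e⁻) = 46940 / 96500 = 0.4864 mol
2H⁺ + 2e⁻ → H₂, so n(H₂) = 0.4864 / 2 = 0.2432 mol
V = nRT/P = 0.2432 × 0.0821 × 305 / 1.23 = 4.951 L
= 4950 mL

4950 mL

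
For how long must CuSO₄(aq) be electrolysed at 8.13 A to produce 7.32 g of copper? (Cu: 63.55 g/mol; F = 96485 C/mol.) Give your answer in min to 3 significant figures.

n(Cu) = 7.32 / 63.55 = 0.1152 mol
Cu²⁺ + 2e⁻ → Cu, so n(e⁻) = 2 × 0.1152 = 0.2304 mol
Q = 0.2304 × 96485 = 22230 C
t = Q / I = 22230 / 8.13 = 2734 s = 45.6 min

45.6 min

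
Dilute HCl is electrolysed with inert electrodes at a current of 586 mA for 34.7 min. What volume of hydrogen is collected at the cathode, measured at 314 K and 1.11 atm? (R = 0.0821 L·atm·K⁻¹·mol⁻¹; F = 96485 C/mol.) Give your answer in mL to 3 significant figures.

147 mL

Q = It = 0.586 × 2082 = 1220 C
n(e⁻) = 1220 / 96485 = 0.01264 mol
2H⁺ + 2e⁻ → H₂, so n(H₂) = 0.01264 / 2 = 0.006320 mol
V = nRT/P = 0.006320 × 0.0821 × 314 / 1.11 = 0.1468 L
= 147 mL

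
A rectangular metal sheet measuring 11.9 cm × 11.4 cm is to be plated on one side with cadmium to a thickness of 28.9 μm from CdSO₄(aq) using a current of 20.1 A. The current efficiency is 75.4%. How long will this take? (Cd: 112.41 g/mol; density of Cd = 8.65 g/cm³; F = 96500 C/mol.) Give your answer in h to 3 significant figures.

Plated area = 11.9 × 11.4 = 135.7 cm²
Volume = 135.7 × 28.9×10⁻⁴ cm = 0.3922 cm³
m(Cd) = 0.3922 × 8.65 = 3.393 g
n(Cd) = 3.393 / 112.41 = 0.03018 mol; n(e⁻) = 2 × 0.03018 = 0.06036 mol
Q = 0.06036 × 96500 / 0.754 = 7725 C
t = 7725 / 20.1 = 384.3 s = 0.107 h

0.107 h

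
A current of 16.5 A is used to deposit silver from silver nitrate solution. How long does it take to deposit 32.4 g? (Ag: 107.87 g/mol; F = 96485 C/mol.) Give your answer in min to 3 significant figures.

n(Ag) = 32.4 / 107.87 = 0.3004 mol
Ag⁺ + e⁻ → Ag, so n(e⁻) = 0.3004 mol
Q = 0.3004 × 96485 = 28980 C
t = Q / I = 28980 / 16.5 = 1756 s = 29.3 min

29.3 min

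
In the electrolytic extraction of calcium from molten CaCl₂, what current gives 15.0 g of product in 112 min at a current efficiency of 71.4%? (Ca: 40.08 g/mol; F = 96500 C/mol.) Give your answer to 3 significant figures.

15.1 A

n(Ca) = 15.0 / 40.08 = 0.3743 mol
Ca²⁺ + 2e⁻ → Ca, so n(e⁻) = 2 × 0.3743 = 0.7486 mol
Q = 0.7486 × 96500 / 0.714 = 1.012×10^5 C
I = Q / t = 1.012×10^5 / 6720 s = 15.1 A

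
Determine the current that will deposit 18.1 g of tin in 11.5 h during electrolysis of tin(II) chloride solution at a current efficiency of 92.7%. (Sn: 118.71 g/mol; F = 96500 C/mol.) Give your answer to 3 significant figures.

0.767 A

n(Sn) = 18.1 / 118.71 = 0.1525 mol
Sn²⁺ + 2e⁻ → Sn, so n(e⁻) = 2 × 0.1525 = 0.3050 mol
Q = 0.3050 × 96500 / 0.927 = 31750 C
I = Q / t = 31750 / 41400 s = 0.767 A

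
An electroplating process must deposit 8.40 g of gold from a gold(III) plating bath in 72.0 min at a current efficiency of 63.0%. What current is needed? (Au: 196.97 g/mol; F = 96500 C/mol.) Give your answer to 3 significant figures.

4.54 A

n(Au) = 8.40 / 196.97 = 0.04265 mol
Au³⁺ + 3e⁻ → Au, so n(e⁻) = 3 × 0.04265 = 0.1280 mol
Q = 0.1280 × 96500 / 0.630 = 19610 C
I = Q / t = 19610 / 4320 s = 4.54 A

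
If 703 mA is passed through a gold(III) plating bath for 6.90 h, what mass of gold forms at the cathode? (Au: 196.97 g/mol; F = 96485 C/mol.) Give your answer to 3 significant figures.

11.9 g

Q = 0.703 A × 24840 s = 17460 C
n(e⁻) = 17460 / 96485 = 0.1810 mol
Au³⁺ + 3e⁻ → Au, so n(Au) = 0.1810 / 3 = 0.06033 mol
m = 0.06033 × 196.97 = 11.9 g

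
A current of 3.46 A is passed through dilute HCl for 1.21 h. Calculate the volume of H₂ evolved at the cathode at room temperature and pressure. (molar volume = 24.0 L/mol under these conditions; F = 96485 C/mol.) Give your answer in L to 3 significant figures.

Charge passed = 3.46 × 4356 = 15070 C
n(e⁻) = 15070 / 96485 = 0.1562 mol
2H⁺ + 2e⁻ → H₂, so n(H₂) = 0.1562 / 2 = 0.07810 mol
V = 0.07810 × 24.0 = 1.874 L

1.87 L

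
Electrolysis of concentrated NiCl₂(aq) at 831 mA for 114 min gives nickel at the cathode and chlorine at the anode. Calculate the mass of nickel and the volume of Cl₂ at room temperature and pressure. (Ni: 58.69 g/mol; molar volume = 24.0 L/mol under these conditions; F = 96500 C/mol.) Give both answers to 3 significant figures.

Q = 0.831 × 6840 = 5684 C; n(e⁻) = 5684 / 96500 = 0.05890 mol
Cathode: Ni²⁺ + 2e⁻ → Ni → n(Ni) = 0.05890/2 = 0.02945 mol → 1.73 g
Anode: 2Cl⁻ → Cl₂ + 2e⁻ → n(Cl₂) = 0.05890/2 = 0.02945 mol → 0.707 L

1.73 g Ni; 0.707 L Cl₂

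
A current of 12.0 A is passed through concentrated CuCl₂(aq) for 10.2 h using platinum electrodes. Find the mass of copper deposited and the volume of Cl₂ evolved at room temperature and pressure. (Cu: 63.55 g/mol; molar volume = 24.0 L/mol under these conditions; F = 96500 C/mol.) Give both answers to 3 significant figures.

145 g Cu; 54.8 L Cl₂

Q = 12.0 × 36720 = 4.406×10^5 C; n(e⁻) = 4.406×10^5 / 96500 = 4.566 mol
Cathode: Cu²⁺ + 2e⁻ → Cu → n(Cu) = 4.566/2 = 2.283 mol → 145 g
Anode: 2Cl⁻ → Cl₂ + 2e⁻ → n(Cl₂) = 4.566/2 = 2.283 mol → 54.8 L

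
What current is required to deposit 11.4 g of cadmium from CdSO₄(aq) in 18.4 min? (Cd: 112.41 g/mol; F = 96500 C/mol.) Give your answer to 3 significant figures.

17.7 A

n(Cd) = 11.4 / 112.41 = 0.1014 mol
Cd²⁺ + 2e⁻ → Cd, so n(e⁻) = 2 × 0.1014 = 0.2028 mol
Q = 0.2028 × 96500 = 19570 C
I = Q / t = 19570 / 1104 s = 17.7 A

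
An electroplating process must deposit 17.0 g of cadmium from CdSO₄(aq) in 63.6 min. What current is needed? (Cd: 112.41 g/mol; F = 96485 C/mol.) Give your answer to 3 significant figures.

n(Cd) = 17.0 / 112.41 = 0.1512 mol
Cd²⁺ + 2e⁻ → Cd, so n(e⁻) = 2 × 0.1512 = 0.3024 mol
Q = 0.3024 × 96485 = 29180 C
I = Q / t = 29180 / 3816 s = 7.65 A

7.65 A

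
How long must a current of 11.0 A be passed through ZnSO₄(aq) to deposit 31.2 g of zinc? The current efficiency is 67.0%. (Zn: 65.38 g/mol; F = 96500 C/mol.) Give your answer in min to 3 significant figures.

208 min

n(Zn) = 31.2 / 65.38 = 0.4772 mol
Zn²⁺ + 2e⁻ → Zn, so n(e⁻) = 2 × 0.4772 = 0.9544 mol
Q = 0.9544 × 96500 / 0.670 = 1.375×10^5 C
t = Q / I = 1.375×10^5 / 11.0 = 12500 s = 208 min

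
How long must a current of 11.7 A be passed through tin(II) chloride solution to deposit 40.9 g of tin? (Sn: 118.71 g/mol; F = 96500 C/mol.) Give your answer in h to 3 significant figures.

1.58 h

n(Sn) = 40.9 / 118.71 = 0.3445 mol
Sn²⁺ + 2e⁻ → Sn, so n(e⁻) = 2 × 0.3445 = 0.6890 mol
Q = 0.6890 × 96500 = 66490 C
t = Q / I = 66490 / 11.7 = 5683 s = 1.58 h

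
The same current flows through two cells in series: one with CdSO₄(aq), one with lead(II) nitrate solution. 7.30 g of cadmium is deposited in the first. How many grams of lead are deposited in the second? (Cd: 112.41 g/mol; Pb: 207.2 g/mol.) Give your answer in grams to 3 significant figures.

13.5 g

n(Cd) = 7.30 / 112.41 = 0.06494 mol
Cd²⁺ + 2e⁻ → Cd, so n(e⁻) = 2 × 0.06494 = 0.1299 mol
The cells are in series, so the same charge (and hence the same n(e⁻) = 0.1299 mol) passes through both.
Pb²⁺ + 2e⁻ → Pb, so n(Pb) = 0.1299 / 2 = 0.06495 mol
m(Pb) = 0.06495 × 207.2 = 13.5 g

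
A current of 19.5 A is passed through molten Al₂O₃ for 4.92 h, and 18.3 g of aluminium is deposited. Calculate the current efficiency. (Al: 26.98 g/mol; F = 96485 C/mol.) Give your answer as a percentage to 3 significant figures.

56.8%

Q = 19.5 × 17712 = 3.454×10^5 C
n(e⁻) = 3.454×10^5 / 96485 = 3.580 mol
Al³⁺ + 3e⁻ → Al, so theoretical n(Al) = 1.193 mol → 32.19 g
Efficiency = 18.3 / 32.19 = 0.5685 = 56.8%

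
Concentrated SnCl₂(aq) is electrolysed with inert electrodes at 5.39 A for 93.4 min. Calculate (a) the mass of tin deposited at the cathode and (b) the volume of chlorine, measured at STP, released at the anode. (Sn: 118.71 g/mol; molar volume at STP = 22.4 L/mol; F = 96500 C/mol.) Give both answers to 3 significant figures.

Q = 5.39 × 5604 = 30210 C; n(e⁻) = 30210 / 96500 = 0.3131 mol
Cathode: Sn²⁺ + 2e⁻ → Sn → n(Sn) = 0.3131/2 = 0.1566 mol → 18.6 g
Anode: 2Cl⁻ → Cl₂ + 2e⁻ → n(Cl₂) = 0.3131/2 = 0.1566 mol → 3.51 L

18.6 g Sn; 3.51 L Cl₂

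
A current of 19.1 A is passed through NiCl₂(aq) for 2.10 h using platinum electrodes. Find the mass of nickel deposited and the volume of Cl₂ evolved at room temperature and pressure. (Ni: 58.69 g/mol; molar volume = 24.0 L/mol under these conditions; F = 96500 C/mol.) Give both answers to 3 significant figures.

43.9 g Ni; 18.0 L Cl₂

Q = 19.1 × 7560 = 1.444×10^5 C; n(e⁻) = 1.444×10^5 / 96500 = 1.496 mol
Cathode: Ni²⁺ + 2e⁻ → Ni → n(Ni) = 1.496/2 = 0.7480 mol → 43.9 g
Anode: 2Cl⁻ → Cl₂ + 2e⁻ → n(Cl₂) = 1.496/2 = 0.7480 mol → 18.0 L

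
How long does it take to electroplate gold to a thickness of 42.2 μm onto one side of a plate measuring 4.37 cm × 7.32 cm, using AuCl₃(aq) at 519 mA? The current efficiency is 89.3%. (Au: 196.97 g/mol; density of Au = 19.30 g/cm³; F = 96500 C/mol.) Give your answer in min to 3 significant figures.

138 min

Plated area = 4.37 × 7.32 = 31.99 cm²
Volume = 31.99 × 42.2×10⁻⁴ cm = 0.1350 cm³
m(Au) = 0.1350 × 19.30 = 2.606 g
n(Au) = 2.606 / 196.97 = 0.01323 mol; n(e⁻) = 3 × 0.01323 = 0.03969 mol
Q = 0.03969 × 96500 / 0.893 = 4289 C
t = 4289 / 0.519 = 8264 s = 138 min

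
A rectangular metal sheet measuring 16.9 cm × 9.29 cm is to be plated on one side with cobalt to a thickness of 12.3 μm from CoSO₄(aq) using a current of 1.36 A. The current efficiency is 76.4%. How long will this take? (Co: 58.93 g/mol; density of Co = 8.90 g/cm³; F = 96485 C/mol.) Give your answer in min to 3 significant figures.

Plated area = 16.9 × 9.29 = 157.0 cm²
Volume = 157.0 × 12.3×10⁻⁴ cm = 0.1931 cm³
m(Co) = 0.1931 × 8.90 = 1.719 g
n(Co) = 1.719 / 58.93 = 0.02917 mol; n(e⁻) = 2 × 0.02917 = 0.05834 mol
Q = 0.05834 × 96485 / 0.764 = 7368 C
t = 7368 / 1.36 = 5418 s = 90.3 min

90.3 min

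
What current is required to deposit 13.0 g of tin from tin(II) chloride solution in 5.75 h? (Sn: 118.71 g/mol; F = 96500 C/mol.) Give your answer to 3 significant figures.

n(Sn) = 13.0 / 118.71 = 0.1095 mol
Sn²⁺ + 2e⁻ → Sn, so n(e⁻) = 2 × 0.1095 = 0.2190 mol
Q = 0.2190 × 96500 = 21130 C
I = Q / t = 21130 / 20700 s = 1.02 A

1.02 A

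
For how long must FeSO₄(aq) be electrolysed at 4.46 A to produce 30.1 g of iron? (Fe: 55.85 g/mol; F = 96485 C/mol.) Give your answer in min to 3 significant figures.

389 min

n(Fe) = 30.1 / 55.85 = 0.5389 mol
Fe²⁺ + 2e⁻ → Fe, so n(e⁻) = 2 × 0.5389 = 1.078 mol
Q = 1.078 × 96485 = 1.040×10^5 C
t = Q / I = 1.040×10^5 / 4.46 = 23320 s = 389 min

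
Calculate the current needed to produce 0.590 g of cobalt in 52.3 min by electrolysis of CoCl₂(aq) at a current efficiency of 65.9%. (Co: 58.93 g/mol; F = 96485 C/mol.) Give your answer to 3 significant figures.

0.934 A

n(Co) = 0.590 / 58.93 = 0.01001 mol
Co²⁺ + 2e⁻ → Co, so n(e⁻) = 2 × 0.01001 = 0.02002 mol
Q = 0.02002 × 96485 / 0.659 = 2931 C
I = Q / t = 2931 / 3138 s = 0.934 A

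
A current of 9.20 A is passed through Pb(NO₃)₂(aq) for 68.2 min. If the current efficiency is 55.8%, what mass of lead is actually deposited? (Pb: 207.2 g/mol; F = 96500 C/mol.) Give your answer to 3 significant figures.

22.6 g

Q = 9.20 × 4092 = 37650 C
n(e⁻) = 37650 / 96500 = 0.3902 mol
Pb²⁺ + 2e⁻ → Pb, so theoretical m(Pb) = 0.1951 × 207.2 = 40.42 g
Actual mass = 55.8% × 40.42 = 22.6 g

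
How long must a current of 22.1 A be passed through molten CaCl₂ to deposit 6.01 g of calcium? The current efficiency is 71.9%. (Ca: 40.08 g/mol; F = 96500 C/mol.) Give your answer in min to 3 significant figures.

n(Ca) = 6.01 / 40.08 = 0.1500 mol
Ca²⁺ + 2e⁻ → Ca, so n(e⁻) = 2 × 0.1500 = 0.3000 mol
Q = 0.3000 × 96500 / 0.719 = 40260 C
t = Q / I = 40260 / 22.1 = 1822 s = 30.4 min

30.4 min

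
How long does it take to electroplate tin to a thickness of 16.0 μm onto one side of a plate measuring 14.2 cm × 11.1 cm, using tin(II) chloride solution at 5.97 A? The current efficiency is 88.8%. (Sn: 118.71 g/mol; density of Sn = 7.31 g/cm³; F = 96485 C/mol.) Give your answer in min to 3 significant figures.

9.42 min

Plated area = 14.2 × 11.1 = 157.6 cm²
Volume = 157.6 × 16.0×10⁻⁴ cm = 0.2522 cm³
m(Sn) = 0.2522 × 7.31 = 1.844 g
n(Sn) = 1.844 / 118.71 = 0.01553 mol; n(e⁻) = 2 × 0.01553 = 0.03106 mol
Q = 0.03106 × 96485 / 0.888 = 3375 C
t = 3375 / 5.97 = 565.3 s = 9.42 min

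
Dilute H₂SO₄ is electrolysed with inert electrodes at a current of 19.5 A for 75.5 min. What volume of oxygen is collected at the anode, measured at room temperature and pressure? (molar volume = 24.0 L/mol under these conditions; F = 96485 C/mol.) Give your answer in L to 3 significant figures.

Q = It = 19.5 × 4530 = 88340 C
n(e⁻) = Q/F = 88340/96485 = 0.9156 mol
2H₂O → O₂ + 4H⁺ + 4e⁻, so n(O₂) = 0.9156 / 4 = 0.2289 mol
V = 0.2289 × 24.0 = 5.494 L

5.49 L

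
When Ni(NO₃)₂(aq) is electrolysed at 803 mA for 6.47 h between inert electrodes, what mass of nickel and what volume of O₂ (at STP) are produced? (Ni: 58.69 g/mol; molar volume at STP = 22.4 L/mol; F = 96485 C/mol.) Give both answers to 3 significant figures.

5.69 g Ni; 1.09 L O₂

Q = 0.803 × 23292 = 18700 C; n(e⁻) = 18700 / 96485 = 0.1938 mol
Cathode: Ni²⁺ + 2e⁻ → Ni → n(Ni) = 0.1938/2 = 0.09690 mol → 5.69 g
Anode: 2H₂O → O₂ + 4H⁺ + 4e⁻ → n(O₂) = 0.1938/4 = 0.04845 mol → 1.09 L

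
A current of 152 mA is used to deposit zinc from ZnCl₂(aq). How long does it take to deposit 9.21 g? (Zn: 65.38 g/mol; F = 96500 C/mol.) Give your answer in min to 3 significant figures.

2980 min

n(Zn) = 9.21 / 65.38 = 0.1409 mol
Zn²⁺ + 2e⁻ → Zn, so n(e⁻) = 2 × 0.1409 = 0.2818 mol
Q = 0.2818 × 96500 = 27190 C
t = Q / I = 27190 / 0.152 = 1.789×10^5 s = 2980 min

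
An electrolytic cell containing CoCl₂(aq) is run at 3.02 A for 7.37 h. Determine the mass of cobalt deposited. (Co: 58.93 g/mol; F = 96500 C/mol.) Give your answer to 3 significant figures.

Q = 3.02 A × 26532 s = 80130 C
Moles of electrons = 80130 / 96500 = 0.8304 mol
Co²⁺ + 2e⁻ → Co, so n(Co) = 0.8304 / 2 = 0.4152 mol
m = 0.4152 × 58.93 = 24.5 g

24.5 g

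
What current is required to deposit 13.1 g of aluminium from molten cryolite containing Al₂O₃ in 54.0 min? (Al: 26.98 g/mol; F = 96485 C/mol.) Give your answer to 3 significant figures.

n(Al) = 13.1 / 26.98 = 0.4855 mol
Al³⁺ + 3e⁻ → Al, so n(e⁻) = 3 × 0.4855 = 1.457 mol
Q = 1.457 × 96485 = 1.406×10^5 C
I = Q / t = 1.406×10^5 / 3240 s = 43.4 A

43.4 A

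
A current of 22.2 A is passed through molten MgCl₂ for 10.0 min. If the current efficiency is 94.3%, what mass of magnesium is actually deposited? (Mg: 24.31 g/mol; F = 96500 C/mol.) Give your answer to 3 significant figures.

1.58 g

Q = 22.2 × 600 = 13320 C
n(e⁻) = 13320 / 96500 = 0.1380 mol
Mg²⁺ + 2e⁻ → Mg, so theoretical m(Mg) = 0.06900 × 24.31 = 1.677 g
Actual mass = 94.3% × 1.677 = 1.58 g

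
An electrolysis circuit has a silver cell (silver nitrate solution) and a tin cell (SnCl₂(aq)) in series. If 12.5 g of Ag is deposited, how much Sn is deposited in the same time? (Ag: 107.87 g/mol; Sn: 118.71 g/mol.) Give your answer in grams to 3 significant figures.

n(Ag) = 12.5 / 107.87 = 0.1159 mol
Ag⁺ + e⁻ → Ag, so n(e⁻) = 0.1159 mol
In series, the same 0.1159 mol of electrons flows through the second cell.
Sn²⁺ + 2e⁻ → Sn, so n(Sn) = 0.1159 / 2 = 0.05795 mol
m(Sn) = 0.05795 × 118.71 = 6.88 g

6.88 g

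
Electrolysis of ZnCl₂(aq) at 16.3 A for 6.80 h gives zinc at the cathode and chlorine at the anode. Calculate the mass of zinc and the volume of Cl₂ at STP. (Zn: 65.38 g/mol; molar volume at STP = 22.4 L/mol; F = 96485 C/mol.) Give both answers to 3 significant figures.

135 g Zn; 46.3 L Cl₂

Q = 16.3 × 24480 = 3.990×10^5 C; n(e⁻) = 3.990×10^5 / 96485 = 4.135 mol
Cathode: Zn²⁺ + 2e⁻ → Zn → n(Zn) = 4.135/2 = 2.068 mol → 135 g
Anode: 2Cl⁻ → Cl₂ + 2e⁻ → n(Cl₂) = 4.135/2 = 2.068 mol → 46.3 L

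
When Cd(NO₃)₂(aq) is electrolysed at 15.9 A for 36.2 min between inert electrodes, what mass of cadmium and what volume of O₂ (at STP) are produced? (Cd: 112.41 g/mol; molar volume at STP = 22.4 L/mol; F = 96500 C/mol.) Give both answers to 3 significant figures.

20.1 g Cd; 2.00 L O₂

Q = 15.9 × 2172 = 34530 C; n(e⁻) = 34530 / 96500 = 0.3578 mol
Cathode: Cd²⁺ + 2e⁻ → Cd → n(Cd) = 0.3578/2 = 0.1789 mol → 20.1 g
Anode: 2H₂O → O₂ + 4H⁺ + 4e⁻ → n(O₂) = 0.3578/4 = 0.08945 mol → 2.00 L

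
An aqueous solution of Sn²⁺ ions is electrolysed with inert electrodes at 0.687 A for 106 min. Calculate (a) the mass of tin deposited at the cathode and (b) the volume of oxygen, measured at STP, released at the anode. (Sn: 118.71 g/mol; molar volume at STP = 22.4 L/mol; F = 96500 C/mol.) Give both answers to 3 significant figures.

Q = 0.687 × 6360 = 4369 C; n(e⁻) = 4369 / 96500 = 0.04527 mol
Cathode: Sn²⁺ + 2e⁻ → Sn → n(Sn) = 0.04527/2 = 0.02264 mol → 2.69 g
Anode: 2H₂O → O₂ + 4H⁺ + 4e⁻ → n(O₂) = 0.04527/4 = 0.01132 mol → 0.254 L

2.69 g Sn; 0.254 L O₂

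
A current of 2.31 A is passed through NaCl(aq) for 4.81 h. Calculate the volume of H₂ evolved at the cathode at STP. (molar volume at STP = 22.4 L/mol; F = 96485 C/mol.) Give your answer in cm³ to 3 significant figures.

Charge passed = 2.31 × 17316 = 40000 C
n(e⁻) = 40000 / 96485 = 0.4146 mol
2H⁺ + 2e⁻ → H₂, so n(H₂) = 0.4146 / 2 = 0.2073 mol
V = 0.2073 × 22.4 = 4.644 L
= 4640 cm³

4640 cm³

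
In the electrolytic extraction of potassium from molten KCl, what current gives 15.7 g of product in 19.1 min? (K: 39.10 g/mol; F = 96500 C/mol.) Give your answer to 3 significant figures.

33.8 A

n(K) = 15.7 / 39.10 = 0.4015 mol
K⁺ + e⁻ → K, so n(e⁻) = 0.4015 mol
Q = 0.4015 × 96500 = 38740 C
I = Q / t = 38740 / 1146 s = 33.8 A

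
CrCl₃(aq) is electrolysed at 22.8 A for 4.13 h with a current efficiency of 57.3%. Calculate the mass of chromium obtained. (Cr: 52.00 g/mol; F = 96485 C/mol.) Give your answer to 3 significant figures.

34.9 g

Q = 22.8 × 14868 = 3.390×10^5 C
n(e⁻) = 3.390×10^5 / 96485 = 3.513 mol
Cr³⁺ + 3e⁻ → Cr, so theoretical m(Cr) = 1.171 × 52.00 = 60.89 g
Actual mass = 57.3% × 60.89 = 34.9 g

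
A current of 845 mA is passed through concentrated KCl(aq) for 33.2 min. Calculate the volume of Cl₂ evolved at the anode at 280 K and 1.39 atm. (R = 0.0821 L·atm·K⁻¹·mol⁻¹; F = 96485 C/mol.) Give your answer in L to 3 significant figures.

0.144 L

Q = 0.845 A × 1992 s = 1683 C
n(e⁻) = 1683 / 96485 = 0.01744 mol
2Cl⁻ → Cl₂ + 2e⁻, so n(Cl₂) = 0.01744 / 2 = 0.008720 mol
V = nRT/P = 0.008720 × 0.0821 × 280 / 1.39 = 0.1442 L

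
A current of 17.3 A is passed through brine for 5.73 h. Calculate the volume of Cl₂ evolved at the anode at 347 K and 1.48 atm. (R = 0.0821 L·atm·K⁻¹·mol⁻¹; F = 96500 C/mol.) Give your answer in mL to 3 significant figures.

35600 mL

Charge passed = 17.3 × 20628 = 3.569×10^5 C
Moles of electrons = 3.569×10^5 / 96500 = 3.698 mol
2Cl⁻ → Cl₂ + 2e⁻, so n(Cl₂) = 3.698 / 2 = 1.849 mol
V = nRT/P = 1.849 × 0.0821 × 347 / 1.48 = 35.59 L
= 35600 mL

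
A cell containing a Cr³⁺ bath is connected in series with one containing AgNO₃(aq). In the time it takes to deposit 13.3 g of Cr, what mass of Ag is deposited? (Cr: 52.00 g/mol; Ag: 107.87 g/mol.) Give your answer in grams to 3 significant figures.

n(Cr) = 13.3 / 52.00 = 0.2558 mol
Cr³⁺ + 3e⁻ → Cr, so n(e⁻) = 3 × 0.2558 = 0.7674 mol
Same current for the same time ⇒ same n(e⁻) = 0.7674 mol in both cells.
Ag⁺ + e⁻ → Ag, so n(Ag) = 0.7674 mol
m(Ag) = 0.7674 × 107.87 = 82.8 g

82.8 g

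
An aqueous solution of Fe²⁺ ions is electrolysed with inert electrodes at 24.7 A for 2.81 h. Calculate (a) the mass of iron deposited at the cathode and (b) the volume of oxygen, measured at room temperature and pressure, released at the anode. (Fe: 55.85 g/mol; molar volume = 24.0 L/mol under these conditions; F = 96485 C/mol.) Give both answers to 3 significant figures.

Q = 24.7 × 10116 = 2.499×10^5 C; n(e⁻) = 2.499×10^5 / 96485 = 2.590 mol
Cathode: Fe²⁺ + 2e⁻ → Fe → n(Fe) = 2.590/2 = 1.295 mol → 72.3 g
Anode: 2H₂O → O₂ + 4H⁺ + 4e⁻ → n(O₂) = 2.590/4 = 0.6475 mol → 15.5 L

72.3 g Fe; 15.5 L O₂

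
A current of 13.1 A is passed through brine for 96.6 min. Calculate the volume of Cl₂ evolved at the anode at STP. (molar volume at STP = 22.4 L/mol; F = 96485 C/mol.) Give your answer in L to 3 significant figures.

Q = It = 13.1 × 5796 = 75930 C
n(e⁻) = Q/F = 75930/96485 = 0.7870 mol
2Cl⁻ → Cl₂ + 2e⁻, so n(Cl₂) = 0.7870 / 2 = 0.3935 mol
V = 0.3935 × 22.4 = 8.814 L

8.81 L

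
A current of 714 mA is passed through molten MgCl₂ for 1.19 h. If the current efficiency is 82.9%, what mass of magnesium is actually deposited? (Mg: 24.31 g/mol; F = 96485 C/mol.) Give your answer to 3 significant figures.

Q = 0.714 × 4284 = 3059 C
n(e⁻) = 3059 / 96485 = 0.03170 mol
Mg²⁺ + 2e⁻ → Mg, so theoretical m(Mg) = 0.01585 × 24.31 = 0.3853 g
Actual mass = 82.9% × 0.3853 = 0.319 g

0.319 g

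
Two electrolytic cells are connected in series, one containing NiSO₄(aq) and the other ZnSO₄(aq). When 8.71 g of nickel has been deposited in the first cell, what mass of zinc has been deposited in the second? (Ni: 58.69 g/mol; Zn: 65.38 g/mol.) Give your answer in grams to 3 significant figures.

9.70 g

n(Ni) = 8.71 / 58.69 = 0.1484 mol
Ni²⁺ + 2e⁻ → Ni, so n(e⁻) = 2 × 0.1484 = 0.2968 mol
Same current for the same time ⇒ same n(e⁻) = 0.2968 mol in both cells.
Zn²⁺ + 2e⁻ → Zn, so n(Zn) = 0.2968 / 2 = 0.1484 mol
m(Zn) = 0.1484 × 65.38 = 9.70 g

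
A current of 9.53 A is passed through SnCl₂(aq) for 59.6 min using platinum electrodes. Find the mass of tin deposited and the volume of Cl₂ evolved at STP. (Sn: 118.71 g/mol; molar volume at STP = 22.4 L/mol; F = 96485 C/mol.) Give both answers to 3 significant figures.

21.0 g Sn; 3.96 L Cl₂

Q = 9.53 × 3576 = 34080 C; n(e⁻) = 34080 / 96485 = 0.3532 mol
Cathode: Sn²⁺ + 2e⁻ → Sn → n(Sn) = 0.3532/2 = 0.1766 mol → 21.0 g
Anode: 2Cl⁻ → Cl₂ + 2e⁻ → n(Cl₂) = 0.3532/2 = 0.1766 mol → 3.96 L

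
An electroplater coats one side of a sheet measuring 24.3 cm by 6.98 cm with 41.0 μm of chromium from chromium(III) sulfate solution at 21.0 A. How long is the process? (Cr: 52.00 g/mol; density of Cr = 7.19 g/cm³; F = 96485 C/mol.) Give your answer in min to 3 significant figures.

22.1 min

Plated area = 24.3 × 6.98 = 169.6 cm²
Volume = 169.6 × 41.0×10⁻⁴ cm = 0.6954 cm³
m(Cr) = 0.6954 × 7.19 = 5.000 g
n(Cr) = 5.000 / 52.00 = 0.09615 mol; n(e⁻) = 3 × 0.09615 = 0.2885 mol
Q = 0.2885 × 96485 = 27840 C
t = 27840 / 21.0 = 1326 s = 22.1 min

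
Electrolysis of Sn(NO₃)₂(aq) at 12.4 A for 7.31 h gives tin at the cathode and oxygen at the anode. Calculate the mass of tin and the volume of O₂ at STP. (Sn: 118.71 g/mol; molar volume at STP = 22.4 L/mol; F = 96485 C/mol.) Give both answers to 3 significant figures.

201 g Sn; 18.9 L O₂

Q = 12.4 × 26316 = 3.263×10^5 C; n(e⁻) = 3.263×10^5 / 96485 = 3.382 mol
Cathode: Sn²⁺ + 2e⁻ → Sn → n(Sn) = 3.382/2 = 1.691 mol → 201 g
Anode: 2H₂O → O₂ + 4H⁺ + 4e⁻ → n(O₂) = 3.382/4 = 0.8455 mol → 18.9 L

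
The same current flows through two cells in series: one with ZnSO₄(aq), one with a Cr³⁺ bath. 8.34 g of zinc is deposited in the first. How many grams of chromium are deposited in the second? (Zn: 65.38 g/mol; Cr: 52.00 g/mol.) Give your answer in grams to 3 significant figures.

n(Zn) = 8.34 / 65.38 = 0.1276 mol
Zn²⁺ + 2e⁻ → Zn, so n(e⁻) = 2 × 0.1276 = 0.2552 mol
The cells are in series, so the same charge (and hence the same n(e⁻) = 0.2552 mol) passes through both.
Cr³⁺ + 3e⁻ → Cr, so n(Cr) = 0.2552 / 3 = 0.08507 mol
m(Cr) = 0.08507 × 52.00 = 4.42 g

4.42 g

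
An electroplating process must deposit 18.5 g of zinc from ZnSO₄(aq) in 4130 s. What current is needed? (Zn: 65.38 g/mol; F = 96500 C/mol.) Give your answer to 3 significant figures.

n(Zn) = 18.5 / 65.38 = 0.2830 mol
Zn²⁺ + 2e⁻ → Zn, so n(e⁻) = 2 × 0.2830 = 0.5660 mol
Q = 0.5660 × 96500 = 54620 C
I = Q / t = 54620 / 4130 s = 13.2 A

13.2 A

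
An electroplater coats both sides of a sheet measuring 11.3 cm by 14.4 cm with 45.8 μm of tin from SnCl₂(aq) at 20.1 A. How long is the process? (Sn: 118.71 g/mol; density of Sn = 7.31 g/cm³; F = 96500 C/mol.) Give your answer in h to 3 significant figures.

0.245 h

Plated area = 2 × 11.3 × 14.4 = 325.4 cm²
Volume = 325.4 × 45.8×10⁻⁴ cm = 1.490 cm³
m(Sn) = 1.490 × 7.31 = 10.89 g
n(Sn) = 10.89 / 118.71 = 0.09174 mol; n(e⁻) = 2 × 0.09174 = 0.1835 mol
Q = 0.1835 × 96500 = 17710 C
t = 17710 / 20.1 = 881.1 s = 0.245 h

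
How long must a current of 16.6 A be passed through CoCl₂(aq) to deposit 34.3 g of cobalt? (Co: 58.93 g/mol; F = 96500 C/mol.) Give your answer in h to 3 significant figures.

1.88 h

n(Co) = 34.3 / 58.93 = 0.5820 mol
Co²⁺ + 2e⁻ → Co, so n(e⁻) = 2 × 0.5820 = 1.164 mol
Q = 1.164 × 96500 = 1.123×10^5 C
t = Q / I = 1.123×10^5 / 16.6 = 6765 s = 1.88 h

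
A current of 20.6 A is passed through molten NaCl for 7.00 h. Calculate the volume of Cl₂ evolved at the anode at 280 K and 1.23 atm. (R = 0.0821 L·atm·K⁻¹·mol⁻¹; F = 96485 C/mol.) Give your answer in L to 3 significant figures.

50.3 L

Q = 20.6 A × 25200 s = 5.191×10^5 C
n(e⁻) = 5.191×10^5 / 96485 = 5.380 mol
2Cl⁻ → Cl₂ + 2e⁻, so n(Cl₂) = 5.380 / 2 = 2.690 mol
V = nRT/P = 2.690 × 0.0821 × 280 / 1.23 = 50.27 L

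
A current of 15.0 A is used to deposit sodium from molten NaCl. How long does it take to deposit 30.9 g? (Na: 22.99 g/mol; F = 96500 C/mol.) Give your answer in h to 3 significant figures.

n(Na) = 30.9 / 22.99 = 1.344 mol
Na⁺ + e⁻ → Na, so n(e⁻) = 1.344 mol
Q = 1.344 × 96500 = 1.297×10^5 C
t = Q / I = 1.297×10^5 / 15.0 = 8647 s = 2.40 h

2.40 h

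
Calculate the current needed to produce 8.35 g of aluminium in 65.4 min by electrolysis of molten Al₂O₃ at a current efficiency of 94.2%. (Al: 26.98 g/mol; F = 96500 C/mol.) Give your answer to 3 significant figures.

n(Al) = 8.35 / 26.98 = 0.3095 mol
Al³⁺ + 3e⁻ → Al, so n(e⁻) = 3 × 0.3095 = 0.9285 mol
Q = 0.9285 × 96500 / 0.942 = 95120 C
I = Q / t = 95120 / 3924 s = 24.2 A

24.2 A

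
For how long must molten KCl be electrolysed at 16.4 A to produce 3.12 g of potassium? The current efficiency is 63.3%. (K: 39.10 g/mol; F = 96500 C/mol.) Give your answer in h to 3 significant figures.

0.206 h

n(K) = 3.12 / 39.10 = 0.07980 mol
K⁺ + e⁻ → K, so n(e⁻) = 0.07980 mol
Q = 0.07980 × 96500 / 0.633 = 12170 C
t = Q / I = 12170 / 16.4 = 742.1 s = 0.206 h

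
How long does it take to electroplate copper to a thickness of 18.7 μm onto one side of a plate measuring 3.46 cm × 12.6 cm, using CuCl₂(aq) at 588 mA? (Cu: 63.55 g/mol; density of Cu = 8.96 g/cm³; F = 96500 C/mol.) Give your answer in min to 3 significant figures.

62.9 min

Plated area = 3.46 × 12.6 = 43.60 cm²
Volume = 43.60 × 18.7×10⁻⁴ cm = 0.08153 cm³
m(Cu) = 0.08153 × 8.96 = 0.7305 g
n(Cu) = 0.7305 / 63.55 = 0.01149 mol; n(e⁻) = 2 × 0.01149 = 0.02298 mol
Q = 0.02298 × 96500 = 2218 C
t = 2218 / 0.588 = 3772 s = 62.9 min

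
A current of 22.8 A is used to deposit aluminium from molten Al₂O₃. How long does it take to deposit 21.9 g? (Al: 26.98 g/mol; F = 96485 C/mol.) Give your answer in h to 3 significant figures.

n(Al) = 21.9 / 26.98 = 0.8117 mol
Al³⁺ + 3e⁻ → Al, so n(e⁻) = 3 × 0.8117 = 2.435 mol
Q = 2.435 × 96485 = 2.349×10^5 C
t = Q / I = 2.349×10^5 / 22.8 = 10300 s = 2.86 h

2.86 h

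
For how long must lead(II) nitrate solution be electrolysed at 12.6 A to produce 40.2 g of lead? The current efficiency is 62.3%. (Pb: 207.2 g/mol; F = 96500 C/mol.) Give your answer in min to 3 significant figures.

n(Pb) = 40.2 / 207.2 = 0.1940 mol
Pb²⁺ + 2e⁻ → Pb, so n(e⁻) = 2 × 0.1940 = 0.3880 mol
Q = 0.3880 × 96500 / 0.623 = 60100 C
t = Q / I = 60100 / 12.6 = 4770 s = 79.5 min

79.5 min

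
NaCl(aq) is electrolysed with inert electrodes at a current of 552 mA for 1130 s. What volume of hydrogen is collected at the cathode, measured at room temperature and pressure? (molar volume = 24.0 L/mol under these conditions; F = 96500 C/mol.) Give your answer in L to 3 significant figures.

Charge passed = 0.552 × 1130 = 623.8 C
Moles of electrons = 623.8 / 96500 = 0.006464 mol
2H⁺ + 2e⁻ → H₂, so n(H₂) = 0.006464 / 2 = 0.003232 mol
V = 0.003232 × 24.0 = 0.07757 L

0.0776 L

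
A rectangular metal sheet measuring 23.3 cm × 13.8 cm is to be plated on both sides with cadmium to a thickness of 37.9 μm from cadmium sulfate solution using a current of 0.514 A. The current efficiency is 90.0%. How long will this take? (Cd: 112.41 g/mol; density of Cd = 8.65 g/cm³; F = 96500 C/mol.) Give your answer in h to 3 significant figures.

21.7 h

Plated area = 2 × 23.3 × 13.8 = 643.1 cm²
Volume = 643.1 × 37.9×10⁻⁴ cm = 2.437 cm³
m(Cd) = 2.437 × 8.65 = 21.08 g
n(Cd) = 21.08 / 112.41 = 0.1875 mol; n(e⁻) = 2 × 0.1875 = 0.3750 mol
Q = 0.3750 × 96500 / 0.900 = 40210 C
t = 40210 / 0.514 = 78230 s = 21.7 h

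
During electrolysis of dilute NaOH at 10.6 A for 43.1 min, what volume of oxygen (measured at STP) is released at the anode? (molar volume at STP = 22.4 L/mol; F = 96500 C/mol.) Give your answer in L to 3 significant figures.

1.59 L

Q = 10.6 A × 2586 s = 27410 C
n(e⁻) = 27410 / 96500 = 0.2840 mol
2H₂O → O₂ + 4H⁺ + 4e⁻, so n(O₂) = 0.2840 / 4 = 0.07100 mol
V = 0.07100 × 22.4 = 1.590 L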